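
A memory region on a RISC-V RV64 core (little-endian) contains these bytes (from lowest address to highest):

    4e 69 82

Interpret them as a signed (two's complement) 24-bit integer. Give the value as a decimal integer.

Little-endian: lowest address holds the least-significant byte.
Reassemble most-significant byte first: 82 69 4E → 0x82694E.
Top bit is set, so as a signed 24-bit value this is 0x82694E − 2^24 = -8230578.

-8230578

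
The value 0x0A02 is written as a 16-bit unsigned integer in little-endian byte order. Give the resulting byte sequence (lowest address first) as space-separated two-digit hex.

02 0A

Split into bytes (most-significant first): 0A 02.
Little-endian: lowest address holds the least-significant byte.
So at ascending addresses the bytes are 02 0A.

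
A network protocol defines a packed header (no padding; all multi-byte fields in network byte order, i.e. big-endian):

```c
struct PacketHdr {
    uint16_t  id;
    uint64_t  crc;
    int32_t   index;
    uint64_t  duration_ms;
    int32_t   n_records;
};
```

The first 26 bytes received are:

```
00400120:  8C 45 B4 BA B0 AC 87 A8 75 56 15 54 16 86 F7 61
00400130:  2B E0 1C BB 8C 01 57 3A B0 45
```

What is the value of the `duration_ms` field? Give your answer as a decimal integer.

17825577041663855617

`duration_ms` follows `id` (2 B), `crc` (8 B), `index` (4 B), so it starts at offset 2 + 8 + 4 = 14 and occupies 8 bytes.
Bytes at offsets 14..21: F7 61 2B E0 1C BB 8C 01.
In big-endian order the high byte comes first in memory.
The bytes are already most-significant first: 0xF7612BE01CBB8C01.
0xF7612BE01CBB8C01 = 17825577041663855617.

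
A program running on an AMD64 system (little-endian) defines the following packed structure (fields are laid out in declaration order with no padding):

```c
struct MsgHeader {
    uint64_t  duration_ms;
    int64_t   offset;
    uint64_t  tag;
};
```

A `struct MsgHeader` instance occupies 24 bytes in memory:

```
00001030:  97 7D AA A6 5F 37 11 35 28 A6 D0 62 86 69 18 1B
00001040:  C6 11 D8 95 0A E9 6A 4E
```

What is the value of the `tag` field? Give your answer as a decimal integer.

`tag` follows `duration_ms` (8 B), `offset` (8 B), so it starts at offset 8 + 8 = 16 and occupies 8 bytes.
Bytes at offsets 16..23: C6 11 D8 95 0A E9 6A 4E.
Little-endian: lowest address holds the least-significant byte.
Reassemble most-significant byte first: 4E 6A E9 0A 95 D8 11 C6 → 0x4E6AE90A95D811C6.
0x4E6AE90A95D811C6 = 5650584914162618822.

5650584914162618822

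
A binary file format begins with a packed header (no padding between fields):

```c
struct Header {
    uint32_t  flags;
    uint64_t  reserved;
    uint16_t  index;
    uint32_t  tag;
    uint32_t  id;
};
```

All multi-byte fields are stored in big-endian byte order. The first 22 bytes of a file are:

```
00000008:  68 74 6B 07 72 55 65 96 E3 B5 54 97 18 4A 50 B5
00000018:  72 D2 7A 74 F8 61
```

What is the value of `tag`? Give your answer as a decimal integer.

`tag` follows `flags` (4 B), `reserved` (8 B), `index` (2 B), so it starts at offset 4 + 8 + 2 = 14 and occupies 4 bytes.
Bytes at offsets 14..17: 50 B5 72 D2.
In big-endian order the high byte comes first in memory.
The bytes are already most-significant first: 0x50B572D2.
0x50B572D2 = 1354068690.

1354068690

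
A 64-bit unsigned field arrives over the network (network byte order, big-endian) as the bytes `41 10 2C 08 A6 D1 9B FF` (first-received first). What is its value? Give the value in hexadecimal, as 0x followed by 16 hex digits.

Big-endian stores the most-significant byte at the lowest address.
The bytes are already most-significant first: 0x41102C08A6D19BFF.

0x41102C08A6D19BFF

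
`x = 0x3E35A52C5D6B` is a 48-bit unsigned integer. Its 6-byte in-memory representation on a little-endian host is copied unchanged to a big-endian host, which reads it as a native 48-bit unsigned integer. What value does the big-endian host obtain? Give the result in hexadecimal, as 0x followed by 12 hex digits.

0x6B5D2CA5353E

Stored little-endian, the bytes at ascending addresses are 6B 5D 2C A5 35 3E.
Read back as big-endian, the last byte is least significant, giving 0x6B5D2CA5353E.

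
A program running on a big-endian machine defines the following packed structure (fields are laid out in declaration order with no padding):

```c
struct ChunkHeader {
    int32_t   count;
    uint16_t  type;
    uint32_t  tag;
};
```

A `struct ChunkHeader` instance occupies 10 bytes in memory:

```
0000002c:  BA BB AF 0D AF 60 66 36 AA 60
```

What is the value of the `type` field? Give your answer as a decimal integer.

44896

`type` follows `count` (4 bytes), so it starts at byte offset 4 and occupies 2 bytes.
Bytes at offsets 4..5: AF 60.
Big-endian stores the most-significant byte at the lowest address.
The bytes are already most-significant first: 0xAF60.
0xAF60 = 44896.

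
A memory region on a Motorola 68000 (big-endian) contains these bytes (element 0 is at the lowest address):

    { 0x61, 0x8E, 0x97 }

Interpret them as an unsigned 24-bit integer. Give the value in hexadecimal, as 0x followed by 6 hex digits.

0x618E97

Big-endian stores the most-significant byte at the lowest address.
The bytes are already most-significant first: 0x618E97.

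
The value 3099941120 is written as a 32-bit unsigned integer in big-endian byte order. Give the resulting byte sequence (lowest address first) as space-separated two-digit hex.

3099941120 in hexadecimal, padded to 32 bits, is 0xB8C55900.
Split into bytes (most-significant first): B8 C5 59 00.
In big-endian order the high byte comes first in memory.
So the memory order matches the most-significant-first order: B8 C5 59 00.

B8 C5 59 00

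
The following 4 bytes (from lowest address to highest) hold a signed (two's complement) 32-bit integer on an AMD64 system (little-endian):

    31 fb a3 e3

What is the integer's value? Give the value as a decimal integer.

Little-endian: lowest address holds the least-significant byte.
Reassemble most-significant byte first: E3 A3 FB 31 → 0xE3A3FB31.
Top bit is set, so as a signed 32-bit value this is 0xE3A3FB31 − 2^32 = -475792591.

-475792591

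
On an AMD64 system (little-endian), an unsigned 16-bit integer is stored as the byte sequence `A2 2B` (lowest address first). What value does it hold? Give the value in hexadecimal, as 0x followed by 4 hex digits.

In little-endian order the low byte comes first in memory.
Reassemble most-significant byte first: 2B A2 → 0x2BA2.

0x2BA2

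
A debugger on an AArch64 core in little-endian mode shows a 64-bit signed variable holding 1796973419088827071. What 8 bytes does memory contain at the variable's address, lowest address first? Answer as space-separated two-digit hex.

1796973419088827071 in hexadecimal, padded to 64 bits, is 0x18F021CDCB9BD2BF.
Split into bytes (most-significant first): 18 F0 21 CD CB 9B D2 BF.
In little-endian order the low byte comes first in memory.
So at ascending addresses the bytes are BF D2 9B CB CD 21 F0 18.

BF D2 9B CB CD 21 F0 18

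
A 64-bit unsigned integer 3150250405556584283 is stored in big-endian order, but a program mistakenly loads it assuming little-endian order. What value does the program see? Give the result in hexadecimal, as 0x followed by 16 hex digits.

0x5BFFBA980DF0B72B

3150250405556584283 in 64-bit hexadecimal is 0x2BB7F00D98BAFF5B.
Stored big-endian, the bytes at ascending addresses are 2B B7 F0 0D 98 BA FF 5B.
Read back as little-endian, the first byte is least significant, giving 0x5BFFBA980DF0B72B.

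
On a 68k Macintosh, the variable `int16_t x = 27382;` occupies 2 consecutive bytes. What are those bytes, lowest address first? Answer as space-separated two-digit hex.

27382 in hexadecimal, padded to 16 bits, is 0x6AF6.
Split into bytes (most-significant first): 6A F6.
In big-endian order the high byte comes first in memory.
So the memory order matches the most-significant-first order: 6A F6.

6A F6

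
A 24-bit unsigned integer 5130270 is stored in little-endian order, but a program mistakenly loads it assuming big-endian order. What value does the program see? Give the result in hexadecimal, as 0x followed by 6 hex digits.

5130270 in 24-bit hexadecimal is 0x4E481E.
Stored little-endian, the bytes at ascending addresses are 1E 48 4E.
Read back as big-endian, the last byte is least significant, giving 0x1E484E.

0x1E484E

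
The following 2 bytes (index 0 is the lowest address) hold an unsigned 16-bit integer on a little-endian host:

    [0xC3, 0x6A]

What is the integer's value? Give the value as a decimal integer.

In little-endian order the low byte comes first in memory.
Reassemble most-significant byte first: 6A C3 → 0x6AC3.
0x6AC3 = 27331.

27331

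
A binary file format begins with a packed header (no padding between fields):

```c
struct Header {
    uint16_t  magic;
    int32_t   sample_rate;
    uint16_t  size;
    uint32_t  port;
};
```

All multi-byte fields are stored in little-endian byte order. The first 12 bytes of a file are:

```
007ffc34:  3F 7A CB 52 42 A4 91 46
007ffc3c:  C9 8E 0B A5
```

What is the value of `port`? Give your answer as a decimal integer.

`port` follows `magic` (2 B), `sample_rate` (4 B), `size` (2 B), so it starts at offset 2 + 4 + 2 = 8 and occupies 4 bytes.
Bytes at offsets 8..11: C9 8E 0B A5.
Little-endian stores the least-significant byte at the lowest address.
Reassemble most-significant byte first: A5 0B 8E C9 → 0xA50B8EC9.
0xA50B8EC9 = 2768998089.

2768998089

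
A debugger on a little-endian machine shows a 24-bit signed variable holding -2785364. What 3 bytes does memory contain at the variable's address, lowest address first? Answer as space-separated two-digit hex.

AC 7F D5

Two's complement of -2785364 in 24 bits: 2785364 = 0x2A8054; invert → 0xD57FAB; add 1 → 0xD57FAC.
Split into bytes (most-significant first): D5 7F AC.
In little-endian order the low byte comes first in memory.
So at ascending addresses the bytes are AC 7F D5.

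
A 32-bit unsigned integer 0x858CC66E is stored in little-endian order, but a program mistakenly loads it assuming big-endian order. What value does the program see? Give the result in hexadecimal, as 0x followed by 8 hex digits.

Stored little-endian, the bytes at ascending addresses are 6E C6 8C 85.
Read back as big-endian, the last byte is least significant, giving 0x6EC68C85.

0x6EC68C85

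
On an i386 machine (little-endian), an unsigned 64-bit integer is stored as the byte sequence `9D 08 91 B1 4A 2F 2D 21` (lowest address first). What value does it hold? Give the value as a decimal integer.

2390618975056758941

Little-endian stores the least-significant byte at the lowest address.
Reassemble most-significant byte first: 21 2D 2F 4A B1 91 08 9D → 0x212D2F4AB191089D.
0x212D2F4AB191089D = 2390618975056758941.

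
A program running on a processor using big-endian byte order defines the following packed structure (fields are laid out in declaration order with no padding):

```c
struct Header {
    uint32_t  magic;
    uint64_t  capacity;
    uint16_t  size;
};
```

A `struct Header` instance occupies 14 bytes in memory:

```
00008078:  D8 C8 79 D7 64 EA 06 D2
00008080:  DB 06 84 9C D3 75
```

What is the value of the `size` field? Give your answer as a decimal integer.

`size` follows `magic` (4 B), `capacity` (8 B), so it starts at offset 4 + 8 = 12 and occupies 2 bytes.
Bytes at offsets 12..13: D3 75.
Big-endian: lowest address holds the most-significant byte.
The bytes are already most-significant first: 0xD375.
0xD375 = 54133.

54133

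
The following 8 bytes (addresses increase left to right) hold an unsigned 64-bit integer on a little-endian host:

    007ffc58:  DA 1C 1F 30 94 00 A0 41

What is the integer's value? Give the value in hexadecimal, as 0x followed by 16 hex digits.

Little-endian: lowest address holds the least-significant byte.
Reassemble most-significant byte first: 41 A0 00 94 30 1F 1C DA → 0x41A00094301F1CDA.

0x41A00094301F1CDA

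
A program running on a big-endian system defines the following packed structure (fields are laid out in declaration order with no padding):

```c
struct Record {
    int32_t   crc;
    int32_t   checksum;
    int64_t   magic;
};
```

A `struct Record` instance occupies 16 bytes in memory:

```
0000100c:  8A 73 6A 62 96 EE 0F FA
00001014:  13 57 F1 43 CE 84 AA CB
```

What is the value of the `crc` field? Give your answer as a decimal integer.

`crc` is the first field, at byte offset 0, occupying 4 bytes.
Bytes at offsets 0..3: 8A 73 6A 62.
Big-endian stores the most-significant byte at the lowest address.
The bytes are already most-significant first: 0x8A736A62.
Top bit is set, so as a signed 32-bit value this is 0x8A736A62 − 2^32 = -1972147614.

-1972147614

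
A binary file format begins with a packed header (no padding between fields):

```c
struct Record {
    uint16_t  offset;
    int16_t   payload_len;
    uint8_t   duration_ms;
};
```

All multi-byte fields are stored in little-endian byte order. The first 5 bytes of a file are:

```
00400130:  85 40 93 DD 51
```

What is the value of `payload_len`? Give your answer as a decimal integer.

-8813

`payload_len` follows `offset` (2 bytes), so it starts at byte offset 2 and occupies 2 bytes.
Bytes at offsets 2..3: 93 DD.
Little-endian: lowest address holds the least-significant byte.
Reassemble most-significant byte first: DD 93 → 0xDD93.
Top bit is set, so as a signed 16-bit value this is 0xDD93 − 2^16 = -8813.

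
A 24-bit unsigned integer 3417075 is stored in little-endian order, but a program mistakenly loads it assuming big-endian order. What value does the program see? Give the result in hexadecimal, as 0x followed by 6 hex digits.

0xF32334

3417075 in 24-bit hexadecimal is 0x3423F3.
Stored little-endian, the bytes at ascending addresses are F3 23 34.
Read back as big-endian, the last byte is least significant, giving 0xF32334.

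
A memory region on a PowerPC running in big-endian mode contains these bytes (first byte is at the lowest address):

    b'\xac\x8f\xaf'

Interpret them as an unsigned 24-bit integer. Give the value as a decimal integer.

Big-endian stores the most-significant byte at the lowest address.
The bytes are already most-significant first: 0xAC8FAF.
0xAC8FAF = 11308975.

11308975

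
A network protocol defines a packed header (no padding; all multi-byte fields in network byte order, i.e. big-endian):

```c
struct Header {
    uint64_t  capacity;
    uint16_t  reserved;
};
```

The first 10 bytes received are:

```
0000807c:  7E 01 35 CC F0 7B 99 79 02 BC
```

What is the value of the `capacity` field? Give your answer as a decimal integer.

9079597478079863161

`capacity` is the first field, at byte offset 0, occupying 8 bytes.
Bytes at offsets 0..7: 7E 01 35 CC F0 7B 99 79.
Big-endian: lowest address holds the most-significant byte.
The bytes are already most-significant first: 0x7E0135CCF07B9979.
0x7E0135CCF07B9979 = 9079597478079863161.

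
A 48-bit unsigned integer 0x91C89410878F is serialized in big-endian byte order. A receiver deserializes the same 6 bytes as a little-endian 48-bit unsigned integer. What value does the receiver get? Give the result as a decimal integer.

157810261543057

Stored big-endian, the bytes at ascending addresses are 91 C8 94 10 87 8F.
Read back as little-endian, the first byte is least significant, giving 0x8F871094C891.
0x8F871094C891 = 157810261543057.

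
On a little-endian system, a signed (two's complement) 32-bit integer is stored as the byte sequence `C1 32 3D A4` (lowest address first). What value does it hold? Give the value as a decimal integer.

Little-endian stores the least-significant byte at the lowest address.
Reassemble most-significant byte first: A4 3D 32 C1 → 0xA43D32C1.
Top bit is set, so as a signed 32-bit value this is 0xA43D32C1 − 2^32 = -1539493183.

-1539493183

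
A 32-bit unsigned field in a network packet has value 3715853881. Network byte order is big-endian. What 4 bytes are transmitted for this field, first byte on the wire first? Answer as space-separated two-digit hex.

3715853881 in hexadecimal, padded to 32 bits, is 0xDD7B6E39.
Split into bytes (most-significant first): DD 7B 6E 39.
In big-endian order the high byte comes first in memory.
So the memory order matches the most-significant-first order: DD 7B 6E 39.

DD 7B 6E 39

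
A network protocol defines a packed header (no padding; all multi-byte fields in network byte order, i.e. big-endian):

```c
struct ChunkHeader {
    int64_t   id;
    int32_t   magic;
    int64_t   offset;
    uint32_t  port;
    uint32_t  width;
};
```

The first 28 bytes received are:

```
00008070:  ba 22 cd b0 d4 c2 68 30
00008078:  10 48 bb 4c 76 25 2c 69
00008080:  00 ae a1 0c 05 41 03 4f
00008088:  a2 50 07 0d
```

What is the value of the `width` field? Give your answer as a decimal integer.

2723153677

`width` follows `id` (8 B), `magic` (4 B), `offset` (8 B), `port` (4 B), so it starts at offset 8 + 4 + 8 + 4 = 24 and occupies 4 bytes.
Bytes at offsets 24..27: A2 50 07 0D.
Big-endian stores the most-significant byte at the lowest address.
The bytes are already most-significant first: 0xA250070D.
0xA250070D = 2723153677.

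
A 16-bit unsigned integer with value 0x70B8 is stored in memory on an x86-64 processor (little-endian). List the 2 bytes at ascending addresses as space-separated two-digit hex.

Split into bytes (most-significant first): 70 B8.
In little-endian order the low byte comes first in memory.
So at ascending addresses the bytes are B8 70.

B8 70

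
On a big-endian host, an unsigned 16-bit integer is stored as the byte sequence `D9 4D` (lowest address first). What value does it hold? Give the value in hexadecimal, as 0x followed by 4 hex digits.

0xD94D

Big-endian: lowest address holds the most-significant byte.
The bytes are already most-significant first: 0xD94D.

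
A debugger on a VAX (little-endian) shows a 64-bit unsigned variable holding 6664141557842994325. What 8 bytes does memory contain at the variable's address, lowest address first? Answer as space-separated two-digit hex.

95 64 26 50 70 C9 7B 5C

6664141557842994325 in hexadecimal, padded to 64 bits, is 0x5C7BC97050266495.
Split into bytes (most-significant first): 5C 7B C9 70 50 26 64 95.
In little-endian order the low byte comes first in memory.
So at ascending addresses the bytes are 95 64 26 50 70 C9 7B 5C.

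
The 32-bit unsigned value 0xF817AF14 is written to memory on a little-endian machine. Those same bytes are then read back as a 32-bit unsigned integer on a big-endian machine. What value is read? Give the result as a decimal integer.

Stored little-endian, the bytes at ascending addresses are 14 AF 17 F8.
Read back as big-endian, the last byte is least significant, giving 0x14AF17F8.
0x14AF17F8 = 347019256.

347019256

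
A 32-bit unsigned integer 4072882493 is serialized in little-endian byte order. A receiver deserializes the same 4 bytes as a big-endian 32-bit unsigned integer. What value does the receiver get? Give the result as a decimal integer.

4072882493 in 32-bit hexadecimal is 0xF2C3413D.
Stored little-endian, the bytes at ascending addresses are 3D 41 C3 F2.
Read back as big-endian, the last byte is least significant, giving 0x3D41C3F2.
0x3D41C3F2 = 1027720178.

1027720178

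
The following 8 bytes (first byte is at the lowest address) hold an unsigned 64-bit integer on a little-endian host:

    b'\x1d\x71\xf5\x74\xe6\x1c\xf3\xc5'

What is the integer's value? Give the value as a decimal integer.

14263776220942790941

In little-endian order the low byte comes first in memory.
Reassemble most-significant byte first: C5 F3 1C E6 74 F5 71 1D → 0xC5F31CE674F5711D.
0xC5F31CE674F5711D = 14263776220942790941.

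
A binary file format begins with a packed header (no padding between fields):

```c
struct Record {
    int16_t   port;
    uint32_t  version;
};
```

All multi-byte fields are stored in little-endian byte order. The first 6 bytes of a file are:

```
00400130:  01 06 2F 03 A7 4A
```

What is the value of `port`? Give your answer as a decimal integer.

`port` is the first field, at byte offset 0, occupying 2 bytes.
Bytes at offsets 0..1: 01 06.
Little-endian stores the least-significant byte at the lowest address.
Reassemble most-significant byte first: 06 01 → 0x0601.
0x0601 = 1537.

1537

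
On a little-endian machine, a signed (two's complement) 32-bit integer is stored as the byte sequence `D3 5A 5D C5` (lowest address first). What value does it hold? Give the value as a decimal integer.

-983737645

In little-endian order the low byte comes first in memory.
Reassemble most-significant byte first: C5 5D 5A D3 → 0xC55D5AD3.
Top bit is set, so as a signed 32-bit value this is 0xC55D5AD3 − 2^32 = -983737645.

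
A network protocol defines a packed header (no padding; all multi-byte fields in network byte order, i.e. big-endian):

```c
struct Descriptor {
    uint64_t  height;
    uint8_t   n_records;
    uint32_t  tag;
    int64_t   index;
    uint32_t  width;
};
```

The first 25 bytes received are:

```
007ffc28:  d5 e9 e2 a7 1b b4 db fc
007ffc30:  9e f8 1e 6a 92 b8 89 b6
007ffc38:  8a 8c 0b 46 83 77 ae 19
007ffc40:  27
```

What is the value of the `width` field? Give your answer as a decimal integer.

`width` follows `height` (8 B), `n_records` (1 B), `tag` (4 B), `index` (8 B), so it starts at offset 8 + 1 + 4 + 8 = 21 and occupies 4 bytes.
Bytes at offsets 21..24: 77 AE 19 27.
Big-endian: lowest address holds the most-significant byte.
The bytes are already most-significant first: 0x77AE1927.
0x77AE1927 = 2007898407.

2007898407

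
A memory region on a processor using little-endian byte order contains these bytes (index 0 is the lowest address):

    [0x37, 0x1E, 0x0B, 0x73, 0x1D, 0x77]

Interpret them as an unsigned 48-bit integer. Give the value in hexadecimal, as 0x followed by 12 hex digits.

0x771D730B1E37

Little-endian stores the least-significant byte at the lowest address.
Reassemble most-significant byte first: 77 1D 73 0B 1E 37 → 0x771D730B1E37.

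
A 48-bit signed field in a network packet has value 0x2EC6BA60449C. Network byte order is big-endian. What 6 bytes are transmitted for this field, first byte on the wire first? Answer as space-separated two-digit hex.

Split into bytes (most-significant first): 2E C6 BA 60 44 9C.
Big-endian stores the most-significant byte at the lowest address.
So the memory order matches the most-significant-first order: 2E C6 BA 60 44 9C.

2E C6 BA 60 44 9C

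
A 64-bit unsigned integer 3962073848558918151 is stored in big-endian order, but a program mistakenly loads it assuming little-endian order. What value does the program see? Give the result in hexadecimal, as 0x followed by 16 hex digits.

3962073848558918151 in 64-bit hexadecimal is 0x36FC1D2C5D381A07.
Stored big-endian, the bytes at ascending addresses are 36 FC 1D 2C 5D 38 1A 07.
Read back as little-endian, the first byte is least significant, giving 0x071A385D2C1DFC36.

0x071A385D2C1DFC36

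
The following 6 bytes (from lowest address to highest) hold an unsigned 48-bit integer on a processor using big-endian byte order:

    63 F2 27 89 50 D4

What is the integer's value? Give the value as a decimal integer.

109891696546004

Big-endian stores the most-significant byte at the lowest address.
The bytes are already most-significant first: 0x63F2278950D4.
0x63F2278950D4 = 109891696546004.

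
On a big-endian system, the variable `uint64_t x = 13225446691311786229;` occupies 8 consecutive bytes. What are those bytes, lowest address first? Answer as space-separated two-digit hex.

13225446691311786229 in hexadecimal, padded to 64 bits, is 0xB78A39B1BF8118F5.
Split into bytes (most-significant first): B7 8A 39 B1 BF 81 18 F5.
Big-endian stores the most-significant byte at the lowest address.
So the memory order matches the most-significant-first order: B7 8A 39 B1 BF 81 18 F5.

B7 8A 39 B1 BF 81 18 F5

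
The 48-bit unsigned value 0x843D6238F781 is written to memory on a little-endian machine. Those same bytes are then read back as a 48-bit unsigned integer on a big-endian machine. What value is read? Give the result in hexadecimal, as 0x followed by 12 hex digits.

Stored little-endian, the bytes at ascending addresses are 81 F7 38 62 3D 84.
Read back as big-endian, the last byte is least significant, giving 0x81F738623D84.

0x81F738623D84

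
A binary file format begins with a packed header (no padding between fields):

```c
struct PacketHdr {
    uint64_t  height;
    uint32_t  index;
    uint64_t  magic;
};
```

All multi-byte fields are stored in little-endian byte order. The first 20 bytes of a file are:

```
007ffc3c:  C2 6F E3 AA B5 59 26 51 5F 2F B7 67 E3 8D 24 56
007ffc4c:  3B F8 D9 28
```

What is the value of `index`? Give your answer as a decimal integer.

1740058463

`index` follows `height` (8 bytes), so it starts at byte offset 8 and occupies 4 bytes.
Bytes at offsets 8..11: 5F 2F B7 67.
Little-endian stores the least-significant byte at the lowest address.
Reassemble most-significant byte first: 67 B7 2F 5F → 0x67B72F5F.
0x67B72F5F = 1740058463.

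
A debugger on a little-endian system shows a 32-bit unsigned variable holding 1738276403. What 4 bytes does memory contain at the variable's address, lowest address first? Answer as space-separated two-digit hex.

1738276403 in hexadecimal, padded to 32 bits, is 0x679BFE33.
Split into bytes (most-significant first): 67 9B FE 33.
Little-endian stores the least-significant byte at the lowest address.
So at ascending addresses the bytes are 33 FE 9B 67.

33 FE 9B 67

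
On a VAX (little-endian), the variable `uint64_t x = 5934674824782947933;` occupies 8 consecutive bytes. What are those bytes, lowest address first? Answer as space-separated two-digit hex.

5934674824782947933 in hexadecimal, padded to 64 bits, is 0x525C334F54A4265D.
Split into bytes (most-significant first): 52 5C 33 4F 54 A4 26 5D.
In little-endian order the low byte comes first in memory.
So at ascending addresses the bytes are 5D 26 A4 54 4F 33 5C 52.

5D 26 A4 54 4F 33 5C 52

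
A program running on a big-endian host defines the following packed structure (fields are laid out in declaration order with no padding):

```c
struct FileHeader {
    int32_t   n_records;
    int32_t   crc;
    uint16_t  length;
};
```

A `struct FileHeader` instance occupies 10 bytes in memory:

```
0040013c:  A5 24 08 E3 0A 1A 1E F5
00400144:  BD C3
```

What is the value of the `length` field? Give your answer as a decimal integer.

48579

`length` follows `n_records` (4 B), `crc` (4 B), so it starts at offset 4 + 4 = 8 and occupies 2 bytes.
Bytes at offsets 8..9: BD C3.
Big-endian stores the most-significant byte at the lowest address.
The bytes are already most-significant first: 0xBDC3.
0xBDC3 = 48579.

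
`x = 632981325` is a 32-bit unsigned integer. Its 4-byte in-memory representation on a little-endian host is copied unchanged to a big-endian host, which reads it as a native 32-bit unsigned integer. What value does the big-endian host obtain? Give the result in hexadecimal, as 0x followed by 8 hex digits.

0x4D87BA25

632981325 in 32-bit hexadecimal is 0x25BA874D.
Stored little-endian, the bytes at ascending addresses are 4D 87 BA 25.
Read back as big-endian, the last byte is least significant, giving 0x4D87BA25.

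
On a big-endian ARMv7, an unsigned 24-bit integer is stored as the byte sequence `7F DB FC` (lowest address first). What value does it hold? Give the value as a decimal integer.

Big-endian: lowest address holds the most-significant byte.
The bytes are already most-significant first: 0x7FDBFC.
0x7FDBFC = 8379388.

8379388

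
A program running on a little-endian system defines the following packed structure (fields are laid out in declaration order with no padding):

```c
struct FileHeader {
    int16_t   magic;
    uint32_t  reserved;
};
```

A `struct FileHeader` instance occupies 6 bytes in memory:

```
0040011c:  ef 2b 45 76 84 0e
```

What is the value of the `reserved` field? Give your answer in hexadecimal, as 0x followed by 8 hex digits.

`reserved` follows `magic` (2 bytes), so it starts at byte offset 2 and occupies 4 bytes.
Bytes at offsets 2..5: 45 76 84 0E.
Little-endian: lowest address holds the least-significant byte.
Reassemble most-significant byte first: 0E 84 76 45 → 0x0E847645.

0x0E847645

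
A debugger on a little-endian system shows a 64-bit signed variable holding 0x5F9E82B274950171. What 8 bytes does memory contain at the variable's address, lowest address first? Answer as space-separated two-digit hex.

71 01 95 74 B2 82 9E 5F

Split into bytes (most-significant first): 5F 9E 82 B2 74 95 01 71.
In little-endian order the low byte comes first in memory.
So at ascending addresses the bytes are 71 01 95 74 B2 82 9E 5F.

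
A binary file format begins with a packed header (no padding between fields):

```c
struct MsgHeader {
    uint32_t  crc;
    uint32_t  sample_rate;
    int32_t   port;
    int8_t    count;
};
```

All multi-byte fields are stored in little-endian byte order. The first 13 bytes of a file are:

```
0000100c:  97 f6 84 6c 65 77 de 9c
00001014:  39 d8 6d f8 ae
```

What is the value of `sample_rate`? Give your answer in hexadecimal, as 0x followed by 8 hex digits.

0x9CDE7765

`sample_rate` follows `crc` (4 bytes), so it starts at byte offset 4 and occupies 4 bytes.
Bytes at offsets 4..7: 65 77 DE 9C.
In little-endian order the low byte comes first in memory.
Reassemble most-significant byte first: 9C DE 77 65 → 0x9CDE7765.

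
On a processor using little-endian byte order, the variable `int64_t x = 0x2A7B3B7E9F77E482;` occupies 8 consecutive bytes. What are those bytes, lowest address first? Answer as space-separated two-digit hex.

Split into bytes (most-significant first): 2A 7B 3B 7E 9F 77 E4 82.
Little-endian stores the least-significant byte at the lowest address.
So at ascending addresses the bytes are 82 E4 77 9F 7E 3B 7B 2A.

82 E4 77 9F 7E 3B 7B 2A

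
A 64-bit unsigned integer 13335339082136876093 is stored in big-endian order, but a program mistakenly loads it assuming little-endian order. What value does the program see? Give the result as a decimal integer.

4464235832230023353

13335339082136876093 in 64-bit hexadecimal is 0xB910A43DD626F43D.
Stored big-endian, the bytes at ascending addresses are B9 10 A4 3D D6 26 F4 3D.
Read back as little-endian, the first byte is least significant, giving 0x3DF426D63DA410B9.
0x3DF426D63DA410B9 = 4464235832230023353.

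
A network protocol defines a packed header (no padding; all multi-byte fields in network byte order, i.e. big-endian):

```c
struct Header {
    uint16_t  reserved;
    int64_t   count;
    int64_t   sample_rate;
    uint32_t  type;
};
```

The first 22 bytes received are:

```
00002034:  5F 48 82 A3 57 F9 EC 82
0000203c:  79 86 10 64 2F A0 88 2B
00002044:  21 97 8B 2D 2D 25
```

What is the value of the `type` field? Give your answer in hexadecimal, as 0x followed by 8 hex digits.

`type` follows `reserved` (2 B), `count` (8 B), `sample_rate` (8 B), so it starts at offset 2 + 8 + 8 = 18 and occupies 4 bytes.
Bytes at offsets 18..21: 8B 2D 2D 25.
Big-endian: lowest address holds the most-significant byte.
The bytes are already most-significant first: 0x8B2D2D25.

0x8B2D2D25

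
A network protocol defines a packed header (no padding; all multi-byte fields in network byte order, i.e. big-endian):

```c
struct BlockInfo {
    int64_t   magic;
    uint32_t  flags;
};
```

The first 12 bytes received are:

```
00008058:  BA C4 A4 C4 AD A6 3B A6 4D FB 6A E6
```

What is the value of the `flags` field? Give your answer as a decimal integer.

1308322534

`flags` follows `magic` (8 bytes), so it starts at byte offset 8 and occupies 4 bytes.
Bytes at offsets 8..11: 4D FB 6A E6.
Big-endian stores the most-significant byte at the lowest address.
The bytes are already most-significant first: 0x4DFB6AE6.
0x4DFB6AE6 = 1308322534.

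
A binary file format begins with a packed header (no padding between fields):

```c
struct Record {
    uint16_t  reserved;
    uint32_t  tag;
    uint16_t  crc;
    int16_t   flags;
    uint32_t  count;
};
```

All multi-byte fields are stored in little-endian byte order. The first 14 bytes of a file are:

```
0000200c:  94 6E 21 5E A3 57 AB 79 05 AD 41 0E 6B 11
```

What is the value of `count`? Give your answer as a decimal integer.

292228673

`count` follows `reserved` (2 B), `tag` (4 B), `crc` (2 B), `flags` (2 B), so it starts at offset 2 + 4 + 2 + 2 = 10 and occupies 4 bytes.
Bytes at offsets 10..13: 41 0E 6B 11.
Little-endian: lowest address holds the least-significant byte.
Reassemble most-significant byte first: 11 6B 0E 41 → 0x116B0E41.
0x116B0E41 = 292228673.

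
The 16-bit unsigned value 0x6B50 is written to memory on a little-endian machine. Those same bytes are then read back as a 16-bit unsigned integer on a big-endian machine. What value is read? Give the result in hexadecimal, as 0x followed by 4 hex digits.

Stored little-endian, the bytes at ascending addresses are 50 6B.
Read back as big-endian, the last byte is least significant, giving 0x506B.

0x506B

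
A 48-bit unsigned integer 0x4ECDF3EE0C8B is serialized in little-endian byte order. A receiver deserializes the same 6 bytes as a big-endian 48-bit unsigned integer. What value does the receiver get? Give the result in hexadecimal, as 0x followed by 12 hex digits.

0x8B0CEEF3CD4E

Stored little-endian, the bytes at ascending addresses are 8B 0C EE F3 CD 4E.
Read back as big-endian, the last byte is least significant, giving 0x8B0CEEF3CD4E.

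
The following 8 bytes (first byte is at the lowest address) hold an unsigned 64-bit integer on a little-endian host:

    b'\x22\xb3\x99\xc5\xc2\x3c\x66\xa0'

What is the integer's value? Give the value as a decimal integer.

11557992300929463074

Little-endian: lowest address holds the least-significant byte.
Reassemble most-significant byte first: A0 66 3C C2 C5 99 B3 22 → 0xA0663CC2C599B322.
0xA0663CC2C599B322 = 11557992300929463074.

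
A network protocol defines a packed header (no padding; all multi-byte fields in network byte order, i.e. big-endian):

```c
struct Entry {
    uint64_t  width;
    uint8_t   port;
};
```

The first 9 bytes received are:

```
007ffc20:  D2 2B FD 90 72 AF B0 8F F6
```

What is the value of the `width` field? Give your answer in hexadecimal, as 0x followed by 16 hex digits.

`width` is the first field, at byte offset 0, occupying 8 bytes.
Bytes at offsets 0..7: D2 2B FD 90 72 AF B0 8F.
Big-endian stores the most-significant byte at the lowest address.
The bytes are already most-significant first: 0xD22BFD9072AFB08F.

0xD22BFD9072AFB08F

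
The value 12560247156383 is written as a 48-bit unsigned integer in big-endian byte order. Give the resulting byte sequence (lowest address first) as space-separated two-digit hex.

0B 6C 69 11 EE 9F

12560247156383 in hexadecimal, padded to 48 bits, is 0x0B6C6911EE9F.
Split into bytes (most-significant first): 0B 6C 69 11 EE 9F.
In big-endian order the high byte comes first in memory.
So the memory order matches the most-significant-first order: 0B 6C 69 11 EE 9F.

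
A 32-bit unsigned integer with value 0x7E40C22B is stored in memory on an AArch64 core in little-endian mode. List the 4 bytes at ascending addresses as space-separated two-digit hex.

2B C2 40 7E

Split into bytes (most-significant first): 7E 40 C2 2B.
In little-endian order the low byte comes first in memory.
So at ascending addresses the bytes are 2B C2 40 7E.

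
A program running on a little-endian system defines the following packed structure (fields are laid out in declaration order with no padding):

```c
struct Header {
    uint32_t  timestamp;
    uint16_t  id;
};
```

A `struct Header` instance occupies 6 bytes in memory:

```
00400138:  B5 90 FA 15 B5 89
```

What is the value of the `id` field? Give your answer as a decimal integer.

`id` follows `timestamp` (4 bytes), so it starts at byte offset 4 and occupies 2 bytes.
Bytes at offsets 4..5: B5 89.
Little-endian: lowest address holds the least-significant byte.
Reassemble most-significant byte first: 89 B5 → 0x89B5.
0x89B5 = 35253.

35253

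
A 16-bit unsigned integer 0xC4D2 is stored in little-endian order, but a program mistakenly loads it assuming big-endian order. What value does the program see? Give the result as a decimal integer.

Stored little-endian, the bytes at ascending addresses are D2 C4.
Read back as big-endian, the last byte is least significant, giving 0xD2C4.
0xD2C4 = 53956.

53956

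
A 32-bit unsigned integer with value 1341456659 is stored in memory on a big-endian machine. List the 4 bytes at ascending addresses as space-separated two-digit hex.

1341456659 in hexadecimal, padded to 32 bits, is 0x4FF50113.
Split into bytes (most-significant first): 4F F5 01 13.
In big-endian order the high byte comes first in memory.
So the memory order matches the most-significant-first order: 4F F5 01 13.

4F F5 01 13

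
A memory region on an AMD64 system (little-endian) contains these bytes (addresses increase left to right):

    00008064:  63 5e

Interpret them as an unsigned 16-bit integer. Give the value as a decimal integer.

24163

Little-endian stores the least-significant byte at the lowest address.
Reassemble most-significant byte first: 5E 63 → 0x5E63.
0x5E63 = 24163.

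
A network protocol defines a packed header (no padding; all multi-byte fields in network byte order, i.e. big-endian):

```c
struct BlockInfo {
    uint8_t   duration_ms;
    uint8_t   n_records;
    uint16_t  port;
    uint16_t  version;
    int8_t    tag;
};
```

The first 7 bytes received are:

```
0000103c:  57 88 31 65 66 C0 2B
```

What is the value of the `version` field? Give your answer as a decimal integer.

26304

`version` follows `duration_ms` (1 B), `n_records` (1 B), `port` (2 B), so it starts at offset 1 + 1 + 2 = 4 and occupies 2 bytes.
Bytes at offsets 4..5: 66 C0.
Big-endian stores the most-significant byte at the lowest address.
The bytes are already most-significant first: 0x66C0.
0x66C0 = 26304.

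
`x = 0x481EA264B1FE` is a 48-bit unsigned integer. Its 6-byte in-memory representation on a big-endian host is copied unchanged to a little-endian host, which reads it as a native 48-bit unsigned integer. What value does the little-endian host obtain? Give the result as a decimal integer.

280037851012680

Stored big-endian, the bytes at ascending addresses are 48 1E A2 64 B1 FE.
Read back as little-endian, the first byte is least significant, giving 0xFEB164A21E48.
0xFEB164A21E48 = 280037851012680.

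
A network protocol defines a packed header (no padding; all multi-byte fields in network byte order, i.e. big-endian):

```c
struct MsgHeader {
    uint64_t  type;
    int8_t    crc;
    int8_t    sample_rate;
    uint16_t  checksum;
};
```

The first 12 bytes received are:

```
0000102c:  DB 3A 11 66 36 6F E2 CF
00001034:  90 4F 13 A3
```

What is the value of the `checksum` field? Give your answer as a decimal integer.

`checksum` follows `type` (8 B), `crc` (1 B), `sample_rate` (1 B), so it starts at offset 8 + 1 + 1 = 10 and occupies 2 bytes.
Bytes at offsets 10..11: 13 A3.
Big-endian stores the most-significant byte at the lowest address.
The bytes are already most-significant first: 0x13A3.
0x13A3 = 5027.

5027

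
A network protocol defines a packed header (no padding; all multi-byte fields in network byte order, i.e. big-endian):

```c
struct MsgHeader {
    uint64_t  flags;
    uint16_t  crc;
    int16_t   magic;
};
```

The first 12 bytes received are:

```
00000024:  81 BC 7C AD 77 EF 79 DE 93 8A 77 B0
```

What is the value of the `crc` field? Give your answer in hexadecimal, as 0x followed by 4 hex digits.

0x938A

`crc` follows `flags` (8 bytes), so it starts at byte offset 8 and occupies 2 bytes.
Bytes at offsets 8..9: 93 8A.
Big-endian: lowest address holds the most-significant byte.
The bytes are already most-significant first: 0x938A.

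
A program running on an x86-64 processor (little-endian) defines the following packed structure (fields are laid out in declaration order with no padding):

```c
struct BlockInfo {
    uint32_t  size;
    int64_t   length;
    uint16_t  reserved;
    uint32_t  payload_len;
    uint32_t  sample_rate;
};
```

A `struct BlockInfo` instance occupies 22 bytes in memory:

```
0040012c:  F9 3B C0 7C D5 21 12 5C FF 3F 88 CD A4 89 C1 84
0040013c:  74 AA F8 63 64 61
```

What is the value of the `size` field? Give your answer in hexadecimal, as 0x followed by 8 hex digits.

`size` is the first field, at byte offset 0, occupying 4 bytes.
Bytes at offsets 0..3: F9 3B C0 7C.
In little-endian order the low byte comes first in memory.
Reassemble most-significant byte first: 7C C0 3B F9 → 0x7CC03BF9.

0x7CC03BF9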